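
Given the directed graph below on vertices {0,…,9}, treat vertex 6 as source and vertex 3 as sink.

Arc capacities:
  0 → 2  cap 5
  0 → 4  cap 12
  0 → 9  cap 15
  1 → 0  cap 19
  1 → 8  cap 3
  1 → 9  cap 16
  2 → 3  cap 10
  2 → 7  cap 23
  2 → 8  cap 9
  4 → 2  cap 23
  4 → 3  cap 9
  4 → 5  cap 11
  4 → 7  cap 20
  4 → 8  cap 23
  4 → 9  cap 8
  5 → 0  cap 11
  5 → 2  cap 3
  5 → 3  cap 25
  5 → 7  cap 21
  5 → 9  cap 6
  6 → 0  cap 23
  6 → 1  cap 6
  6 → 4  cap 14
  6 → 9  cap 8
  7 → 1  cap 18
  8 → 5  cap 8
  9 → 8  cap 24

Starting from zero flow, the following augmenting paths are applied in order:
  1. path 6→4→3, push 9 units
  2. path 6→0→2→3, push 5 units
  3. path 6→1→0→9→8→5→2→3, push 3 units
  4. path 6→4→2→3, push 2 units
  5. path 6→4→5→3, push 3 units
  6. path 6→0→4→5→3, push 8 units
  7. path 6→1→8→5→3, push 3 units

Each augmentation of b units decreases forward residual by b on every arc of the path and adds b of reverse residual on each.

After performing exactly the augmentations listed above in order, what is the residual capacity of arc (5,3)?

after path 1 (6→4→3, push 9): res(5,3)=25
after path 2 (6→0→2→3, push 5): res(5,3)=25
after path 3 (6→1→0→9→8→5→2→3, push 3): res(5,3)=25
after path 4 (6→4→2→3, push 2): res(5,3)=25
after path 5 (6→4→5→3, push 3): res(5,3)=22
after path 6 (6→0→4→5→3, push 8): res(5,3)=14
after path 7 (6→1→8→5→3, push 3): res(5,3)=11

Residual capacity of (5,3): 11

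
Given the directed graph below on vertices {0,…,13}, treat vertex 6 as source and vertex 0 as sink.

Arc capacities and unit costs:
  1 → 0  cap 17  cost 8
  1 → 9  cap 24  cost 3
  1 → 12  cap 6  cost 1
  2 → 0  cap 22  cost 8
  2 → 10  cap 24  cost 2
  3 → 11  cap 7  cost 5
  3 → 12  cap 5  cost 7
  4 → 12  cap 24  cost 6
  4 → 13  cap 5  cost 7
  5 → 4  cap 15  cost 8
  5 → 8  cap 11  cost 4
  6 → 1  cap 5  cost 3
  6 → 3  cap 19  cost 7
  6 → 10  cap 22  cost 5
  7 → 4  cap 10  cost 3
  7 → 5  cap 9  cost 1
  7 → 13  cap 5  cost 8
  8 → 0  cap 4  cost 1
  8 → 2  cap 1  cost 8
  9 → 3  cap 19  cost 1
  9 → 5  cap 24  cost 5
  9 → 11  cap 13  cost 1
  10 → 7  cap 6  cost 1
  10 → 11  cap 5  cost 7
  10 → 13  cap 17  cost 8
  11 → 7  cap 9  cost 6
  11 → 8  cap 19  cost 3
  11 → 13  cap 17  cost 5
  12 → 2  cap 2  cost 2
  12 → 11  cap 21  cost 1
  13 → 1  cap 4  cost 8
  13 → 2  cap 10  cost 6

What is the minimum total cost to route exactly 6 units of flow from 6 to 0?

Minimum cost for 6 units: 61

shortest-cost path #1: 6→1→12→11→8→0 push 4 @ unit cost 9 (adds 36)
shortest-cost path #2: 6→1→0 push 1 @ unit cost 11 (adds 11)
shortest-cost path #3: 6→10→7→5→8→11→12→1→0 push 1 @ unit cost 14 (adds 14)
total cost = 61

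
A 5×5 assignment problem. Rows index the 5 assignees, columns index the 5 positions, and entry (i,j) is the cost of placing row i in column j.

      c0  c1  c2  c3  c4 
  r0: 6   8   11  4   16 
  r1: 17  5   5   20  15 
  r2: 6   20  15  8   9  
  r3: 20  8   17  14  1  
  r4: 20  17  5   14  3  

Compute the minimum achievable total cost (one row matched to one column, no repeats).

Minimum assignment cost: 21

optimal assignment: row0→col3 (cost 4), row1→col1 (cost 5), row2→col0 (cost 6), row3→col4 (cost 1), row4→col2 (cost 5)
total = 4 + 5 + 6 + 1 + 5 = 21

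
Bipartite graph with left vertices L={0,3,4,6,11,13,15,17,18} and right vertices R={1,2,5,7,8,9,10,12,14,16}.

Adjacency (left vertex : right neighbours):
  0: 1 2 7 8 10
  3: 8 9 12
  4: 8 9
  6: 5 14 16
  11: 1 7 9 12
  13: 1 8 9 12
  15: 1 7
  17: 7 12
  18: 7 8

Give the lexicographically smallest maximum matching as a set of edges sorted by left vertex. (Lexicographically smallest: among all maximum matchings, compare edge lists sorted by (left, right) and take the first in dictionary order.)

|M| = 7 (so the lex-smallest maximum matching has 7 edges)
process left vertices in ascending order; for each, take the smallest-labelled available neighbour that still permits 7 edges overall, or leave it unmatched if none does
lex-smallest matching: {0-2, 3-8, 4-9, 6-5, 11-1, 13-12, 15-7}

Lex-smallest maximum matching: {(0,2), (3,8), (4,9), (6,5), (11,1), (13,12), (15,7)}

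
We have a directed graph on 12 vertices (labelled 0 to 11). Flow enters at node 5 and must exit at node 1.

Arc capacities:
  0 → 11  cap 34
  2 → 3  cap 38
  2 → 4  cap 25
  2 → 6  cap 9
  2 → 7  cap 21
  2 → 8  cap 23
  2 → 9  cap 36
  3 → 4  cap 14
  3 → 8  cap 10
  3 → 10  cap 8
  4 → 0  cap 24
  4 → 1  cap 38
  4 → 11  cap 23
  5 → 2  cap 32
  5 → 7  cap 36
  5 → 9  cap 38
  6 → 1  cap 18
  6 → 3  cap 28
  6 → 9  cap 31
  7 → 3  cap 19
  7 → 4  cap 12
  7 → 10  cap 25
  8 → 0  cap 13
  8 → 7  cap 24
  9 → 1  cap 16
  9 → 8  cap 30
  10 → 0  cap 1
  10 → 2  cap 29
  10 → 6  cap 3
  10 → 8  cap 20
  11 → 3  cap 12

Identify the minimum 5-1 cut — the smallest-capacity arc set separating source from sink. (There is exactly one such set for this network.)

Min-cut arcs: {(2,6), (4,1), (9,1), (10,6)} (total capacity 66)

augment #1: 5→9→1 push 16
augment #2: 5→2→4→1 push 25
augment #3: 5→2→6→1 push 7
augment #4: 5→7→4→1 push 12
augment #5: 5→7→3→4→1 push 1
augment #6: 5→7→10→6→1 push 3
augment #7: 5→7→10→2→6→1 push 2
max flow = 66; residual-reachable set from 5 gives S-side
cut edges (S→T): {(2,6), (4,1), (9,1), (10,6)} total cap 66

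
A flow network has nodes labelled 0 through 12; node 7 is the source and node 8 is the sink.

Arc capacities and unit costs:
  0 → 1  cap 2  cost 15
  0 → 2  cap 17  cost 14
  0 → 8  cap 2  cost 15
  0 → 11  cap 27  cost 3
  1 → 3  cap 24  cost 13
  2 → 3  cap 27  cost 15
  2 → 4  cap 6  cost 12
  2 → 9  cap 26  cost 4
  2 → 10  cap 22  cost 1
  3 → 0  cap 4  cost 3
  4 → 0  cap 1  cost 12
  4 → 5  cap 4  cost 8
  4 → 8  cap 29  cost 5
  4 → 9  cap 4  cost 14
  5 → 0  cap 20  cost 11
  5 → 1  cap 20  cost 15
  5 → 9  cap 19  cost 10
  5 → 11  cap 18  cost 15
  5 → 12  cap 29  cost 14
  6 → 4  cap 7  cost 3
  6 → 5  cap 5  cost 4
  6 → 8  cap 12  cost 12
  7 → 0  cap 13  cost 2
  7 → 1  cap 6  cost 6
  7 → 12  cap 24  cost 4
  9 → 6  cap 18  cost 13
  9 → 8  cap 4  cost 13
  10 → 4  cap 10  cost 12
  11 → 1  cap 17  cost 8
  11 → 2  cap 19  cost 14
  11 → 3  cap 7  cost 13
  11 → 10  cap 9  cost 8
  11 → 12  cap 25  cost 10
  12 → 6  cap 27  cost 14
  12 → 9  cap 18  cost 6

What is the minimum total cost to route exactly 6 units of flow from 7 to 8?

Minimum cost for 6 units: 126

shortest-cost path #1: 7→0→8 push 2 @ unit cost 17 (adds 34)
shortest-cost path #2: 7→12→9→8 push 4 @ unit cost 23 (adds 92)
total cost = 126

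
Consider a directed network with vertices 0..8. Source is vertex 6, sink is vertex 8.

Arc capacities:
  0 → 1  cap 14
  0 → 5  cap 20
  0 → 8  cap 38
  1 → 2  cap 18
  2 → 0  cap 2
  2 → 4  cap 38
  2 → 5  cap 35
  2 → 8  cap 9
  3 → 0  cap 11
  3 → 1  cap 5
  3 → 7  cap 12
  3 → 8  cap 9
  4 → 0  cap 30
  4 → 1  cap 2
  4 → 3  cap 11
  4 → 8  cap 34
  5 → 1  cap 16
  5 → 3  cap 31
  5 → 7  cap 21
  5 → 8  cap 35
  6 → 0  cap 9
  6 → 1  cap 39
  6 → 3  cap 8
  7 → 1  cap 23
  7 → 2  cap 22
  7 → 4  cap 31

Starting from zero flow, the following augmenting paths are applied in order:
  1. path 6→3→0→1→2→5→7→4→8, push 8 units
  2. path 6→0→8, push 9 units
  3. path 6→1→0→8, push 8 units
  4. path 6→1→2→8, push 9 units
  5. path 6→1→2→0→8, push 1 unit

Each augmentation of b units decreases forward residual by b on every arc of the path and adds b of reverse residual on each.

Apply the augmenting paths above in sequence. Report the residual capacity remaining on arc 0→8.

Residual capacity of (0,8): 20

after path 1 (6→3→0→1→2→5→7→4→8, push 8): res(0,8)=38
after path 2 (6→0→8, push 9): res(0,8)=29
after path 3 (6→1→0→8, push 8): res(0,8)=21
after path 4 (6→1→2→8, push 9): res(0,8)=21
after path 5 (6→1→2→0→8, push 1): res(0,8)=20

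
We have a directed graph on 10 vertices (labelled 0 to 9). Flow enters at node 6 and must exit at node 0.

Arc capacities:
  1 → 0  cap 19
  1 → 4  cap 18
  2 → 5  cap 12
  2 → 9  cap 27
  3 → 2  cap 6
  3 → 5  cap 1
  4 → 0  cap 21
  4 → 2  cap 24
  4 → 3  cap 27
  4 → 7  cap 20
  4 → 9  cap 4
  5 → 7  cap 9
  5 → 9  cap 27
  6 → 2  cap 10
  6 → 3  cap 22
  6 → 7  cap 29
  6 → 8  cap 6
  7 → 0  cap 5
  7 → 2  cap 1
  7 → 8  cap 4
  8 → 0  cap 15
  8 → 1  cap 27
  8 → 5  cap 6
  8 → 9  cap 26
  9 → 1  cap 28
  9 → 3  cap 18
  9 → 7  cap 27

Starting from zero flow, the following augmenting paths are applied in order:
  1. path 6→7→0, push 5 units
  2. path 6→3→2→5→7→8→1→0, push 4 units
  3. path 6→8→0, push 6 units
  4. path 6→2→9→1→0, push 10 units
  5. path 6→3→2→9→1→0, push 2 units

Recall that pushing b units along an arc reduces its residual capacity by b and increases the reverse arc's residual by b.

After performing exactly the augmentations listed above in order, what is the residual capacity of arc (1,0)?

Residual capacity of (1,0): 3

after path 1 (6→7→0, push 5): res(1,0)=19
after path 2 (6→3→2→5→7→8→1→0, push 4): res(1,0)=15
after path 3 (6→8→0, push 6): res(1,0)=15
after path 4 (6→2→9→1→0, push 10): res(1,0)=5
after path 5 (6→3→2→9→1→0, push 2): res(1,0)=3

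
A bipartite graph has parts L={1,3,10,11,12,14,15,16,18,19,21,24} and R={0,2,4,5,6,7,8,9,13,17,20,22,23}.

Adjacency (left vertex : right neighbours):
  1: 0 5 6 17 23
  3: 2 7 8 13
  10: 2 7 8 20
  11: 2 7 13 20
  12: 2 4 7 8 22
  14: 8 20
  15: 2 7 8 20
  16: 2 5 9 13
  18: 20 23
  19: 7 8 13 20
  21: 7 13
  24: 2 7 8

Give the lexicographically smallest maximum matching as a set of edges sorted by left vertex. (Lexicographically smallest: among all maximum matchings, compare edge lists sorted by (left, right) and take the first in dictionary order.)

|M| = 9 (so the lex-smallest maximum matching has 9 edges)
process left vertices in ascending order; for each, take the smallest-labelled available neighbour that still permits 9 edges overall, or leave it unmatched if none does
lex-smallest matching: {1-0, 3-2, 10-7, 11-13, 12-4, 14-8, 15-20, 16-5, 18-23}

Lex-smallest maximum matching: {(1,0), (3,2), (10,7), (11,13), (12,4), (14,8), (15,20), (16,5), (18,23)}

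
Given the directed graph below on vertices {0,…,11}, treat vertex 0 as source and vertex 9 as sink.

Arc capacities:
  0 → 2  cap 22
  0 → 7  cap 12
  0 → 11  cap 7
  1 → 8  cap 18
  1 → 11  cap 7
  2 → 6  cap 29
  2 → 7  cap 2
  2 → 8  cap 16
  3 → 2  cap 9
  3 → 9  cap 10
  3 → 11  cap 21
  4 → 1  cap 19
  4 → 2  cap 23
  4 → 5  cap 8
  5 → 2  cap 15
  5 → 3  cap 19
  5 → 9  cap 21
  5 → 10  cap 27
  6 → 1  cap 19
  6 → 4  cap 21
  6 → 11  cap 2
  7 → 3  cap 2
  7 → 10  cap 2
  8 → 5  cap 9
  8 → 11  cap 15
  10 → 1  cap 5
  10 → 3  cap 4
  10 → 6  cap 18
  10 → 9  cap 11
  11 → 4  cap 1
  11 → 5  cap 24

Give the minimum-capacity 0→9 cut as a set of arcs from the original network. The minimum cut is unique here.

augment #1: 0→7→3→9 push 2
augment #2: 0→7→10→9 push 2
augment #3: 0→11→5→9 push 7
augment #4: 0→2→8→5→9 push 9
augment #5: 0→2→6→4→5→9 push 5
augment #6: 0→2→6→4→5→3→9 push 3
augment #7: 0→2→6→11→5→3→9 push 2
augment #8: 0→2→8→11→5→3→9 push 3
max flow = 33; residual-reachable set from 0 gives S-side
cut edges (S→T): {(0,2), (0,11), (7,3), (7,10)} total cap 33

Min-cut arcs: {(0,2), (0,11), (7,3), (7,10)} (total capacity 33)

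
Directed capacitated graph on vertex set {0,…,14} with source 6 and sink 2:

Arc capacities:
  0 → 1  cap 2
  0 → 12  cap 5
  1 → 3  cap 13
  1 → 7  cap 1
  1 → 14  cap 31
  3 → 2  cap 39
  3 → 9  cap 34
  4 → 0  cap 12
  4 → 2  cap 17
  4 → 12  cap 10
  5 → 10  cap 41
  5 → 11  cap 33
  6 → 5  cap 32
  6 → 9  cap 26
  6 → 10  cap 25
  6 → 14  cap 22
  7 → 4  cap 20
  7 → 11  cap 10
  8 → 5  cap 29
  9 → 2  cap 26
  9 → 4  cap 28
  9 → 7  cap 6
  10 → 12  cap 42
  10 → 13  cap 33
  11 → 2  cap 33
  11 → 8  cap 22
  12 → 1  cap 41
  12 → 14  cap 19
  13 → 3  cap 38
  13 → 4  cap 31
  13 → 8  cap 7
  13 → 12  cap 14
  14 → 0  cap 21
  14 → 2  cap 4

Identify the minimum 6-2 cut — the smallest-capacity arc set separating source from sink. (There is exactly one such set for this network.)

Min-cut arcs: {(0,1), (0,12), (6,5), (6,9), (6,10), (14,2)} (total capacity 94)

augment #1: 6→9→2 push 26
augment #2: 6→14→2 push 4
augment #3: 6→5→11→2 push 32
augment #4: 6→10→13→3→2 push 25
augment #5: 6→14→0→1→3→2 push 2
augment #6: 6→14→0→12→1→3→2 push 5
max flow = 94; residual-reachable set from 6 gives S-side
cut edges (S→T): {(0,1), (0,12), (6,5), (6,9), (6,10), (14,2)} total cap 94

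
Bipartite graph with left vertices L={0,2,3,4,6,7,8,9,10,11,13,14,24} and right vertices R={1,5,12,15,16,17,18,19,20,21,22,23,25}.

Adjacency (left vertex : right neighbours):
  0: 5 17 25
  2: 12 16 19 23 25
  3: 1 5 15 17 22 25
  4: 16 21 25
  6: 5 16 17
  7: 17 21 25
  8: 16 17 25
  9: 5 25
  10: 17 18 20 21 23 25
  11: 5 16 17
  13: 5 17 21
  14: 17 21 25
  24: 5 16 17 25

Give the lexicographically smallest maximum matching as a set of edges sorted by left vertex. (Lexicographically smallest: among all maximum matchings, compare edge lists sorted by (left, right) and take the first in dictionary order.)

|M| = 8 (so the lex-smallest maximum matching has 8 edges)
process left vertices in ascending order; for each, take the smallest-labelled available neighbour that still permits 8 edges overall, or leave it unmatched if none does
lex-smallest matching: {0-5, 2-12, 3-1, 4-16, 6-17, 7-21, 8-25, 10-18}

Lex-smallest maximum matching: {(0,5), (2,12), (3,1), (4,16), (6,17), (7,21), (8,25), (10,18)}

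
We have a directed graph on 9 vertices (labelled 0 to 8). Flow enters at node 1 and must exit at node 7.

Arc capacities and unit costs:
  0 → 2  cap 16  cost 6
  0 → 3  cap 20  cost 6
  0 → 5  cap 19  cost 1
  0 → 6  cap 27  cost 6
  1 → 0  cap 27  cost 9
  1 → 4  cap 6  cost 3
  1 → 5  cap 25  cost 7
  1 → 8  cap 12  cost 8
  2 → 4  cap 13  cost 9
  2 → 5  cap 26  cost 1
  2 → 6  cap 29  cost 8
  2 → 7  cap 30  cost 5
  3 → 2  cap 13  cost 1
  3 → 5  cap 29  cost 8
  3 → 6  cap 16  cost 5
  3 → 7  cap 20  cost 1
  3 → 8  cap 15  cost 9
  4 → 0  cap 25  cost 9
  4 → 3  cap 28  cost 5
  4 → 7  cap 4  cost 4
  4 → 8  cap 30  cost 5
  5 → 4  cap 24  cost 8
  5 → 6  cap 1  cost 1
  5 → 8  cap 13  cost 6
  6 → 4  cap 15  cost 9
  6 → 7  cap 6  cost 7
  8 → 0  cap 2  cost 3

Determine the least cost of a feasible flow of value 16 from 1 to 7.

shortest-cost path #1: 1→4→7 push 4 @ unit cost 7 (adds 28)
shortest-cost path #2: 1→4→3→7 push 2 @ unit cost 9 (adds 18)
shortest-cost path #3: 1→5→6→7 push 1 @ unit cost 15 (adds 15)
shortest-cost path #4: 1→0→3→7 push 9 @ unit cost 16 (adds 144)
total cost = 205

Minimum cost for 16 units: 205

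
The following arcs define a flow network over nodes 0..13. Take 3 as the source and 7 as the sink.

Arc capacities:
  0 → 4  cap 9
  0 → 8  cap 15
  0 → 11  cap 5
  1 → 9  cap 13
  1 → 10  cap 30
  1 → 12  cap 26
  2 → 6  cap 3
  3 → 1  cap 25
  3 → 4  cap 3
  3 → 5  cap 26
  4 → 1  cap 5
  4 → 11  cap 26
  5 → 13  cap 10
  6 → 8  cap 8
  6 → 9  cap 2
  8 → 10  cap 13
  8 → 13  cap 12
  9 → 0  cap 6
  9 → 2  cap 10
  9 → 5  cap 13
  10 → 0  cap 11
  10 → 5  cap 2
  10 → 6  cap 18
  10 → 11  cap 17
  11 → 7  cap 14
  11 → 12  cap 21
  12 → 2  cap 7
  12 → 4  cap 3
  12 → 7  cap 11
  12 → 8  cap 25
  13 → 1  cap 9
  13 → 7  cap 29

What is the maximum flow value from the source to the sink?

Maximum flow value: 38

augment #1: 3→1→12→7 bottleneck 11, total now 11
augment #2: 3→4→11→7 bottleneck 3, total now 14
augment #3: 3→5→13→7 bottleneck 10, total now 24
augment #4: 3→1→10→11→7 bottleneck 11, total now 35
augment #5: 3→1→12→8→13→7 bottleneck 3, total now 38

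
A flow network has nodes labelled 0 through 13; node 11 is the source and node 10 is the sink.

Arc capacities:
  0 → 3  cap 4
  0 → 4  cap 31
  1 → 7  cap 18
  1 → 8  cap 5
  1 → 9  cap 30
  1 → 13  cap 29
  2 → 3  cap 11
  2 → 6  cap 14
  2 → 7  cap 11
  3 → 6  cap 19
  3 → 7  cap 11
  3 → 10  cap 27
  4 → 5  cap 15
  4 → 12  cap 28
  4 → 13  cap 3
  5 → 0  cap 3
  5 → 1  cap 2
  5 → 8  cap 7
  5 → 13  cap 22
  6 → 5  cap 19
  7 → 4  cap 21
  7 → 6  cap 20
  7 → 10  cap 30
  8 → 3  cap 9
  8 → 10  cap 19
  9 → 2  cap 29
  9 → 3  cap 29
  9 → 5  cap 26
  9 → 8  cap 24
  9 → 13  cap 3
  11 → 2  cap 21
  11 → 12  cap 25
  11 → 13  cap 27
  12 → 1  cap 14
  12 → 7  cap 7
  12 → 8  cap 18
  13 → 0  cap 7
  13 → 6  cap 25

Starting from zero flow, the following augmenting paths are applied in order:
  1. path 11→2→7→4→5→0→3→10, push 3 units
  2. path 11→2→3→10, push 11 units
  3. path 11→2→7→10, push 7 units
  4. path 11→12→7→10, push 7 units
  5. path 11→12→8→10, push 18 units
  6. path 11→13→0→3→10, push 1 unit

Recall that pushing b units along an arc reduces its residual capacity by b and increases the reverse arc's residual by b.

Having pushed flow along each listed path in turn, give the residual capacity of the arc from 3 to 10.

after path 1 (11→2→7→4→5→0→3→10, push 3): res(3,10)=24
after path 2 (11→2→3→10, push 11): res(3,10)=13
after path 3 (11→2→7→10, push 7): res(3,10)=13
after path 4 (11→12→7→10, push 7): res(3,10)=13
after path 5 (11→12→8→10, push 18): res(3,10)=13
after path 6 (11→13→0→3→10, push 1): res(3,10)=12

Residual capacity of (3,10): 12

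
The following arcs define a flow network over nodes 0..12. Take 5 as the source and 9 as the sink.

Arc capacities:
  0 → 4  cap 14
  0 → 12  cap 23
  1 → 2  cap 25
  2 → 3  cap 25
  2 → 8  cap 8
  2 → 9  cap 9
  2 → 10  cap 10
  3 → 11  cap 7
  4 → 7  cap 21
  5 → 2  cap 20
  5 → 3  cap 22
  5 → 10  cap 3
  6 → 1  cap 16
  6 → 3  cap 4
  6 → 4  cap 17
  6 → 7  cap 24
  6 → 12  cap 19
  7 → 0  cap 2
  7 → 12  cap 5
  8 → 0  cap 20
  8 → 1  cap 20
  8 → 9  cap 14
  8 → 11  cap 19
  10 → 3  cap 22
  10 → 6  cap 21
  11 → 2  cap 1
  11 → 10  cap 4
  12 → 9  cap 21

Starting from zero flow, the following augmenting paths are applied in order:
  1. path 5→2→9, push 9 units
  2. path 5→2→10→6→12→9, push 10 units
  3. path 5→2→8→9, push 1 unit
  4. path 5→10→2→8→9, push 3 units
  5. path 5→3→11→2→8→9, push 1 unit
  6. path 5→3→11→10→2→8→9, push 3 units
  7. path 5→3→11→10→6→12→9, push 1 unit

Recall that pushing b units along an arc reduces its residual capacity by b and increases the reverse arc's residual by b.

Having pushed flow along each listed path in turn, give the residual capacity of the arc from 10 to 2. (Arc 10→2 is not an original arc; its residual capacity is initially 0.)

Residual capacity of (10,2): 4

after path 1 (5→2→9, push 9): res(10,2)=0
after path 2 (5→2→10→6→12→9, push 10): res(10,2)=10
after path 3 (5→2→8→9, push 1): res(10,2)=10
after path 4 (5→10→2→8→9, push 3): res(10,2)=7
after path 5 (5→3→11→2→8→9, push 1): res(10,2)=7
after path 6 (5→3→11→10→2→8→9, push 3): res(10,2)=4
after path 7 (5→3→11→10→6→12→9, push 1): res(10,2)=4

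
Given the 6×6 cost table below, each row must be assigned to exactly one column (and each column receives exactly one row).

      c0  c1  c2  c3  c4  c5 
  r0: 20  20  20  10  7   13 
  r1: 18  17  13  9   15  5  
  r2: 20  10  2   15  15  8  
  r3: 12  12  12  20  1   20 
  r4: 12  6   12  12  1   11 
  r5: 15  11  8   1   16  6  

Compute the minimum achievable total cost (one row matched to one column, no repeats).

Minimum assignment cost: 33

optimal assignment: row0→col4 (cost 7), row1→col5 (cost 5), row2→col2 (cost 2), row3→col0 (cost 12), row4→col1 (cost 6), row5→col3 (cost 1)
total = 7 + 5 + 2 + 12 + 6 + 1 = 33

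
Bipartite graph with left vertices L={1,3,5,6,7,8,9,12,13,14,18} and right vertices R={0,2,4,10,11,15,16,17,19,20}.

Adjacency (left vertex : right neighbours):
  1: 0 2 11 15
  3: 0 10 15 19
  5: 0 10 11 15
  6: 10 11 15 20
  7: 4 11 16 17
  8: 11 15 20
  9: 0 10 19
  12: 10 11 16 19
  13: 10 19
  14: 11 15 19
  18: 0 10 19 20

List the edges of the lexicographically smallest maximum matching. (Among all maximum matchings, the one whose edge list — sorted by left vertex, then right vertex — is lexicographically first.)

|M| = 9 (so the lex-smallest maximum matching has 9 edges)
process left vertices in ascending order; for each, take the smallest-labelled available neighbour that still permits 9 edges overall, or leave it unmatched if none does
lex-smallest matching: {1-2, 3-0, 5-10, 6-11, 7-4, 8-15, 9-19, 12-16, 18-20}

Lex-smallest maximum matching: {(1,2), (3,0), (5,10), (6,11), (7,4), (8,15), (9,19), (12,16), (18,20)}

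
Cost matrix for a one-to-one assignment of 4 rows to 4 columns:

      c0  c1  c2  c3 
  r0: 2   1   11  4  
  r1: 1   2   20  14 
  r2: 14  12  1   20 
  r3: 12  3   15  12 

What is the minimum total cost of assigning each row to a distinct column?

Minimum assignment cost: 9

optimal assignment: row0→col3 (cost 4), row1→col0 (cost 1), row2→col2 (cost 1), row3→col1 (cost 3)
total = 4 + 1 + 1 + 3 = 9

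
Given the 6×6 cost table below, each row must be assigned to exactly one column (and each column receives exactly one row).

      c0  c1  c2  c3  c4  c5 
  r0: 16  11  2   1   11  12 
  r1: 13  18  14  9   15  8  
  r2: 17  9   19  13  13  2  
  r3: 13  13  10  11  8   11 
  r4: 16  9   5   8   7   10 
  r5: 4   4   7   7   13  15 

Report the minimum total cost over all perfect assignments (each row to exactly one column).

optimal assignment: row0→col3 (cost 1), row1→col0 (cost 13), row2→col5 (cost 2), row3→col4 (cost 8), row4→col2 (cost 5), row5→col1 (cost 4)
total = 1 + 13 + 2 + 8 + 5 + 4 = 33

Minimum assignment cost: 33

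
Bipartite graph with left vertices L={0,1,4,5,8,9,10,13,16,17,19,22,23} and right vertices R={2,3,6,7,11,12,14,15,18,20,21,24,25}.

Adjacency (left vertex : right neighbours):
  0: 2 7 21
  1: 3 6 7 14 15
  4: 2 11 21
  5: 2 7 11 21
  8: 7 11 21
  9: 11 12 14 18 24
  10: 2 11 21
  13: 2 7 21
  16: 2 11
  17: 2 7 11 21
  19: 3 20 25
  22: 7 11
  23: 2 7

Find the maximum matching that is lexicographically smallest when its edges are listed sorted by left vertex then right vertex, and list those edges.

Lex-smallest maximum matching: {(0,2), (1,3), (4,11), (5,7), (8,21), (9,12), (19,20)}

|M| = 7 (so the lex-smallest maximum matching has 7 edges)
process left vertices in ascending order; for each, take the smallest-labelled available neighbour that still permits 7 edges overall, or leave it unmatched if none does
lex-smallest matching: {0-2, 1-3, 4-11, 5-7, 8-21, 9-12, 19-20}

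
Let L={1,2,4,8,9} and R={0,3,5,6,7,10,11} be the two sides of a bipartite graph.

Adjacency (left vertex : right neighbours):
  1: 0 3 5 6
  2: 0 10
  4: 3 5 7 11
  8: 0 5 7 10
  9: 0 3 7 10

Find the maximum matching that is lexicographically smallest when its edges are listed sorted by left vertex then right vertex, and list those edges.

|M| = 5 (so the lex-smallest maximum matching has 5 edges)
process left vertices in ascending order; for each, take the smallest-labelled available neighbour that still permits 5 edges overall, or leave it unmatched if none does
lex-smallest matching: {1-0, 2-10, 4-3, 8-5, 9-7}

Lex-smallest maximum matching: {(1,0), (2,10), (4,3), (8,5), (9,7)}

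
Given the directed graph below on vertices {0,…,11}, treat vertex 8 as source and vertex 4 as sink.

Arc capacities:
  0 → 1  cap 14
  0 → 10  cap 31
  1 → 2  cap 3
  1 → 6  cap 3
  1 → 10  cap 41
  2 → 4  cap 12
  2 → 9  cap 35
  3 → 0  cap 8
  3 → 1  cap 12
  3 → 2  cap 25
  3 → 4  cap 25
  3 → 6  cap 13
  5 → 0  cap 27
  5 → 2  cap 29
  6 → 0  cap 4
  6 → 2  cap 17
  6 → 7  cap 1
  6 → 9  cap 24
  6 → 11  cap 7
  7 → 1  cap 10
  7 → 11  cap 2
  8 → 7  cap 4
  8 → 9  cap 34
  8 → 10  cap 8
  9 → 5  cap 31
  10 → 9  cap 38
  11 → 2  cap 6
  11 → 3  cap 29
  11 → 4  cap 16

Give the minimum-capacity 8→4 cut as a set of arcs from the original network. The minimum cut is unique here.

augment #1: 8→7→11→4 push 2
augment #2: 8→7→1→2→4 push 2
augment #3: 8→9→5→2→4 push 10
augment #4: 8→9→5→0→1→6→11→4 push 3
max flow = 17; residual-reachable set from 8 gives S-side
cut edges (S→T): {(1,6), (2,4), (7,11)} total cap 17

Min-cut arcs: {(1,6), (2,4), (7,11)} (total capacity 17)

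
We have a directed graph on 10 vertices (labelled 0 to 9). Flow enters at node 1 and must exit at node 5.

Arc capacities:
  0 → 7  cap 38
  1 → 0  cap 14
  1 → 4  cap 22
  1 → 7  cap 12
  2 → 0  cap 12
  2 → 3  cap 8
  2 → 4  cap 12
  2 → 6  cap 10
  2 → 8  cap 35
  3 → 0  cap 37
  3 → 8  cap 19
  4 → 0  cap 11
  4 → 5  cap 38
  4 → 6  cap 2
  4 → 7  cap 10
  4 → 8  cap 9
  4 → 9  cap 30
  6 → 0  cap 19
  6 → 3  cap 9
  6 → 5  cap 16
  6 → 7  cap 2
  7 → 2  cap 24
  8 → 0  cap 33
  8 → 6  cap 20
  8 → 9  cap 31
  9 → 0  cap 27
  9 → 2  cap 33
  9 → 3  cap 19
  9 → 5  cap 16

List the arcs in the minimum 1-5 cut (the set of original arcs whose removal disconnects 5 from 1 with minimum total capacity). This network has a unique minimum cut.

Min-cut arcs: {(1,4), (7,2)} (total capacity 46)

augment #1: 1→4→5 push 22
augment #2: 1→7→2→4→5 push 12
augment #3: 1→0→7→2→6→5 push 10
augment #4: 1→0→7→2→8→6→5 push 2
max flow = 46; residual-reachable set from 1 gives S-side
cut edges (S→T): {(1,4), (7,2)} total cap 46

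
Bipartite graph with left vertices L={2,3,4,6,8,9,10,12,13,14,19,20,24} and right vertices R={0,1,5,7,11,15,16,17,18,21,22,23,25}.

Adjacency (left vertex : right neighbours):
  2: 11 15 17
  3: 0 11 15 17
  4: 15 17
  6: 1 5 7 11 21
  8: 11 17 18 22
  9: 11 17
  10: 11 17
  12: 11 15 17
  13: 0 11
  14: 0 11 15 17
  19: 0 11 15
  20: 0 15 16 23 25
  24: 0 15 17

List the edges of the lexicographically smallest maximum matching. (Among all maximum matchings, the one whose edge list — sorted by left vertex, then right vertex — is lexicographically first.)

Lex-smallest maximum matching: {(2,11), (3,0), (4,15), (6,1), (8,18), (9,17), (20,16)}

|M| = 7 (so the lex-smallest maximum matching has 7 edges)
process left vertices in ascending order; for each, take the smallest-labelled available neighbour that still permits 7 edges overall, or leave it unmatched if none does
lex-smallest matching: {2-11, 3-0, 4-15, 6-1, 8-18, 9-17, 20-16}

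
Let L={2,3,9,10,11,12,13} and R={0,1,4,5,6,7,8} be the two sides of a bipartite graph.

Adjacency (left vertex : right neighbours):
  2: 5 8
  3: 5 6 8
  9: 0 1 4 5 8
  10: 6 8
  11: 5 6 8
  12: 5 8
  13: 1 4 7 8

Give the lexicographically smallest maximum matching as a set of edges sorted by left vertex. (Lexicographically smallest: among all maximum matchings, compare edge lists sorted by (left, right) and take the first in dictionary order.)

Lex-smallest maximum matching: {(2,5), (3,6), (9,0), (10,8), (13,1)}

|M| = 5 (so the lex-smallest maximum matching has 5 edges)
process left vertices in ascending order; for each, take the smallest-labelled available neighbour that still permits 5 edges overall, or leave it unmatched if none does
lex-smallest matching: {2-5, 3-6, 9-0, 10-8, 13-1}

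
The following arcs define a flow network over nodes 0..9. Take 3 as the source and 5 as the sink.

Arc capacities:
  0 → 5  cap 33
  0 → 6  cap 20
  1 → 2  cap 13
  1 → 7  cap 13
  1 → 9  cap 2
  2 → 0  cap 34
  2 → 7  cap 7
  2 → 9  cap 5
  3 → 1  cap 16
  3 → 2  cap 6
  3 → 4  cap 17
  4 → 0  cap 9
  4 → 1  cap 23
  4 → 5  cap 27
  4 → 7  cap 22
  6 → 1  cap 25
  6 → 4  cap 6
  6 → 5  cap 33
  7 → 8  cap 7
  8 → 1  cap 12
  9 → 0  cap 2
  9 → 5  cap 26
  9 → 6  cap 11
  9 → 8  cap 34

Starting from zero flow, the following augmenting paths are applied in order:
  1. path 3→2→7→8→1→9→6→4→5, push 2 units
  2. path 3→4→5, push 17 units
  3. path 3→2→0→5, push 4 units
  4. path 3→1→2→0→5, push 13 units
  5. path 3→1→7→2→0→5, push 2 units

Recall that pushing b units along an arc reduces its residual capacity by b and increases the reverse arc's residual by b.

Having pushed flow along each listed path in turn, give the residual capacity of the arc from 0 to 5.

after path 1 (3→2→7→8→1→9→6→4→5, push 2): res(0,5)=33
after path 2 (3→4→5, push 17): res(0,5)=33
after path 3 (3→2→0→5, push 4): res(0,5)=29
after path 4 (3→1→2→0→5, push 13): res(0,5)=16
after path 5 (3→1→7→2→0→5, push 2): res(0,5)=14

Residual capacity of (0,5): 14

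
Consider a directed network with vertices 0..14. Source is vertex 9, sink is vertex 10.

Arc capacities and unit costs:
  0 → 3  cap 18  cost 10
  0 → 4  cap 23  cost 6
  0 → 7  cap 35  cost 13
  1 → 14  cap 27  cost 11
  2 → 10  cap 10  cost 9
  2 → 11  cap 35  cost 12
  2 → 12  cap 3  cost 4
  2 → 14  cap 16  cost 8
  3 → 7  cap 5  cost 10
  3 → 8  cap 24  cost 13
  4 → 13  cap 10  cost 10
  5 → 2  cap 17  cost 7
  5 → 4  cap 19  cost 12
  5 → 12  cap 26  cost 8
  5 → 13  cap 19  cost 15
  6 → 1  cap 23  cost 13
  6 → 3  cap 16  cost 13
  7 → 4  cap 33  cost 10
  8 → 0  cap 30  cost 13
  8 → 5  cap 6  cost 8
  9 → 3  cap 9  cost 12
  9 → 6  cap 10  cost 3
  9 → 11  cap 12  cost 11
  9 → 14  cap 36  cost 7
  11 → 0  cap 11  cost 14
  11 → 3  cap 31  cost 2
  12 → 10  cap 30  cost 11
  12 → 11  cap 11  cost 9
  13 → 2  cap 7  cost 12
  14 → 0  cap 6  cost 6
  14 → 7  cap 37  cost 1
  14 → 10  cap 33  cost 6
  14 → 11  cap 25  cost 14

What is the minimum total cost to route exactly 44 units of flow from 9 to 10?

shortest-cost path #1: 9→14→10 push 33 @ unit cost 13 (adds 429)
shortest-cost path #2: 9→3→8→5→2→10 push 6 @ unit cost 49 (adds 294)
shortest-cost path #3: 9→14→7→4→13→2→10 push 3 @ unit cost 49 (adds 147)
shortest-cost path #4: 9→11→0→4→13→2→10 push 1 @ unit cost 62 (adds 62)
shortest-cost path #5: 9→11→0→4→13→2→5→12→10 push 1 @ unit cost 65 (adds 65)
total cost = 997

Minimum cost for 44 units: 997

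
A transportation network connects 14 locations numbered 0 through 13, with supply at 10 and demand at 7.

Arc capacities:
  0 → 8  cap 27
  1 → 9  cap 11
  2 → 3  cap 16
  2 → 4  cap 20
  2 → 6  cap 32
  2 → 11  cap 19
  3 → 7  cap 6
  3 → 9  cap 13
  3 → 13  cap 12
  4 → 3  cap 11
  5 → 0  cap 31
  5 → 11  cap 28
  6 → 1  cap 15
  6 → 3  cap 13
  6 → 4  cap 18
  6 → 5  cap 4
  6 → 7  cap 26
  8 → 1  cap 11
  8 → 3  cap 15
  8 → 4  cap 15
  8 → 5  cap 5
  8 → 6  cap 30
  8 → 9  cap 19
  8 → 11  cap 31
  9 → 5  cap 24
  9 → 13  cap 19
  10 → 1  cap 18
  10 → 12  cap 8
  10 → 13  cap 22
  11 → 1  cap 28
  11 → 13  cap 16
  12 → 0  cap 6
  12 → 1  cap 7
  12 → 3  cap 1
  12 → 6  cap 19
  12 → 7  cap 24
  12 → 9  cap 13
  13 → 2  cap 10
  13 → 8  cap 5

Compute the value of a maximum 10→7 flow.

Maximum flow value: 34

augment #1: 10→12→7 bottleneck 8, total now 8
augment #2: 10→13→2→3→7 bottleneck 6, total now 14
augment #3: 10→13→2→6→7 bottleneck 4, total now 18
augment #4: 10→13→8→6→7 bottleneck 5, total now 23
augment #5: 10→1→9→5→0→8→6→7 bottleneck 11, total now 34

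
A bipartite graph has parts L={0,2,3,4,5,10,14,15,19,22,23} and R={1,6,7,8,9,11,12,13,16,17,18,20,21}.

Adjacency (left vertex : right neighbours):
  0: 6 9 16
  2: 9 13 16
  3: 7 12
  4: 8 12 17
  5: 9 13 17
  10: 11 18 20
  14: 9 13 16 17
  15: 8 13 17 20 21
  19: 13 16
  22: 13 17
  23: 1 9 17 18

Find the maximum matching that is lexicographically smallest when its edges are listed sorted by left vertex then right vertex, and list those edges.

Lex-smallest maximum matching: {(0,6), (2,9), (3,7), (4,8), (5,13), (10,11), (14,16), (15,20), (22,17), (23,1)}

|M| = 10 (so the lex-smallest maximum matching has 10 edges)
process left vertices in ascending order; for each, take the smallest-labelled available neighbour that still permits 10 edges overall, or leave it unmatched if none does
lex-smallest matching: {0-6, 2-9, 3-7, 4-8, 5-13, 10-11, 14-16, 15-20, 22-17, 23-1}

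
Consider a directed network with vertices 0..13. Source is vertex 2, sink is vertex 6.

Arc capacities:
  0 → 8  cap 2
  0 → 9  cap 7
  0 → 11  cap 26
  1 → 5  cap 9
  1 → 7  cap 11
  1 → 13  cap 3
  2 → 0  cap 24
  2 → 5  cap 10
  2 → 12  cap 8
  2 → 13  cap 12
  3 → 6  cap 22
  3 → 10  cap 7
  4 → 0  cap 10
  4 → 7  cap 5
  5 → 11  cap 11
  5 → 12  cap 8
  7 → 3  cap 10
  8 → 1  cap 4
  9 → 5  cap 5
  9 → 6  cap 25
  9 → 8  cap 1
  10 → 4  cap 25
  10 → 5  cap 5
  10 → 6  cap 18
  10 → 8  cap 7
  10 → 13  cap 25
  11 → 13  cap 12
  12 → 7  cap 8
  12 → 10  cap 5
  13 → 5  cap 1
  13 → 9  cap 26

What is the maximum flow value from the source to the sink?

augment #1: 2→0→9→6 bottleneck 7, total now 7
augment #2: 2→12→10→6 bottleneck 5, total now 12
augment #3: 2→13→9→6 bottleneck 12, total now 24
augment #4: 2→12→7→3→6 bottleneck 3, total now 27
augment #5: 2→0→11→13→9→6 bottleneck 6, total now 33
augment #6: 2→5→12→7→3→6 bottleneck 5, total now 38
augment #7: 2→0→8→1→7→3→6 bottleneck 2, total now 40

Maximum flow value: 40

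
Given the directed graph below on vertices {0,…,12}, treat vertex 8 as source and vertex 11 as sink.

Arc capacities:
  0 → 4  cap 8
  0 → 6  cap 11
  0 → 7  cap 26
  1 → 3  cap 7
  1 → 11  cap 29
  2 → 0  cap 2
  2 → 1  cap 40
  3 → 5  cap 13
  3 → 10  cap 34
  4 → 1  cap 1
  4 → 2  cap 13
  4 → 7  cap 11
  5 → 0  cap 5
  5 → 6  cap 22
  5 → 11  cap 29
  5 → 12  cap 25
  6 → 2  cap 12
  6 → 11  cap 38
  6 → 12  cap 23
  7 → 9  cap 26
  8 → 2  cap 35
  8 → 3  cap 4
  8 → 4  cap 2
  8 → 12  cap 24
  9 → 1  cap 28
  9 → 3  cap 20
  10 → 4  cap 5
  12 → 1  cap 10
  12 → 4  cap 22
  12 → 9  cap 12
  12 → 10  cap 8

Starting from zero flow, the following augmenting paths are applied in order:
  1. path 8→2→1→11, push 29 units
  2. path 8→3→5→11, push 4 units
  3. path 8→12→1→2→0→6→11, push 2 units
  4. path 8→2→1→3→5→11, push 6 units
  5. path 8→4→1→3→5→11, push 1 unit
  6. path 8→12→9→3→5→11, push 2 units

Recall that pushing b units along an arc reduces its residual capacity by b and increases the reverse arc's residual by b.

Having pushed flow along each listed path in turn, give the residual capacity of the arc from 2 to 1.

Residual capacity of (2,1): 7

after path 1 (8→2→1→11, push 29): res(2,1)=11
after path 2 (8→3→5→11, push 4): res(2,1)=11
after path 3 (8→12→1→2→0→6→11, push 2): res(2,1)=13
after path 4 (8→2→1→3→5→11, push 6): res(2,1)=7
after path 5 (8→4→1→3→5→11, push 1): res(2,1)=7
after path 6 (8→12→9→3→5→11, push 2): res(2,1)=7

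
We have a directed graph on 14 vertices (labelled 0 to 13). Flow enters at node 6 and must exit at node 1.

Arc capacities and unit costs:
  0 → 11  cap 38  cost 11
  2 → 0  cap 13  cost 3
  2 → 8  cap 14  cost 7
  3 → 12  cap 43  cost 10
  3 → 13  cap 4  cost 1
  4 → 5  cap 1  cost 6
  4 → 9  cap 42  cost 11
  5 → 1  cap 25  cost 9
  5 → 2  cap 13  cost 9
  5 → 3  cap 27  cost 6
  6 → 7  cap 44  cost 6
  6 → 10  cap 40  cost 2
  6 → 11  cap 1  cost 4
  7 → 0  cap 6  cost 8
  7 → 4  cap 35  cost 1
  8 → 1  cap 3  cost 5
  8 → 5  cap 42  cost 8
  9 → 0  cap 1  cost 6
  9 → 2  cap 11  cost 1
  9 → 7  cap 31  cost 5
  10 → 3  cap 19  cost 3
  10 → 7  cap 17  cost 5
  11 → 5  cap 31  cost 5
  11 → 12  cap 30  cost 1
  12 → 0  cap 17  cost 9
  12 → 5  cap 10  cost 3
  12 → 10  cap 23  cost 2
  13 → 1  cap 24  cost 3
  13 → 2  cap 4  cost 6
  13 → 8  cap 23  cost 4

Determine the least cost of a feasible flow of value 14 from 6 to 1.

shortest-cost path #1: 6→10→3→13→1 push 4 @ unit cost 9 (adds 36)
shortest-cost path #2: 6→11→12→5→1 push 1 @ unit cost 17 (adds 17)
shortest-cost path #3: 6→7→4→5→1 push 1 @ unit cost 22 (adds 22)
shortest-cost path #4: 6→10→3→12→5→1 push 8 @ unit cost 27 (adds 216)
total cost = 291

Minimum cost for 14 units: 291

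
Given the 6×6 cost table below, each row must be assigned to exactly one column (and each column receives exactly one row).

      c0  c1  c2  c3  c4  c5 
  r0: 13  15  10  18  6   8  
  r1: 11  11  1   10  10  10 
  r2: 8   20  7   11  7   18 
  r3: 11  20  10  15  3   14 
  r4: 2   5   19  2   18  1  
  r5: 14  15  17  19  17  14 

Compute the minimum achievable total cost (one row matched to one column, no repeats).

Minimum assignment cost: 37

optimal assignment: row0→col5 (cost 8), row1→col2 (cost 1), row2→col0 (cost 8), row3→col4 (cost 3), row4→col3 (cost 2), row5→col1 (cost 15)
total = 8 + 1 + 8 + 3 + 2 + 15 = 37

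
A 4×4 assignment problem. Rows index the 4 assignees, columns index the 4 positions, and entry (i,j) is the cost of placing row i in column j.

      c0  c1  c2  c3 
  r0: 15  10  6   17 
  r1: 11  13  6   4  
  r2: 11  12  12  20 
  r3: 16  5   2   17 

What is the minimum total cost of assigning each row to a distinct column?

optimal assignment: row0→col2 (cost 6), row1→col3 (cost 4), row2→col0 (cost 11), row3→col1 (cost 5)
total = 6 + 4 + 11 + 5 = 26

Minimum assignment cost: 26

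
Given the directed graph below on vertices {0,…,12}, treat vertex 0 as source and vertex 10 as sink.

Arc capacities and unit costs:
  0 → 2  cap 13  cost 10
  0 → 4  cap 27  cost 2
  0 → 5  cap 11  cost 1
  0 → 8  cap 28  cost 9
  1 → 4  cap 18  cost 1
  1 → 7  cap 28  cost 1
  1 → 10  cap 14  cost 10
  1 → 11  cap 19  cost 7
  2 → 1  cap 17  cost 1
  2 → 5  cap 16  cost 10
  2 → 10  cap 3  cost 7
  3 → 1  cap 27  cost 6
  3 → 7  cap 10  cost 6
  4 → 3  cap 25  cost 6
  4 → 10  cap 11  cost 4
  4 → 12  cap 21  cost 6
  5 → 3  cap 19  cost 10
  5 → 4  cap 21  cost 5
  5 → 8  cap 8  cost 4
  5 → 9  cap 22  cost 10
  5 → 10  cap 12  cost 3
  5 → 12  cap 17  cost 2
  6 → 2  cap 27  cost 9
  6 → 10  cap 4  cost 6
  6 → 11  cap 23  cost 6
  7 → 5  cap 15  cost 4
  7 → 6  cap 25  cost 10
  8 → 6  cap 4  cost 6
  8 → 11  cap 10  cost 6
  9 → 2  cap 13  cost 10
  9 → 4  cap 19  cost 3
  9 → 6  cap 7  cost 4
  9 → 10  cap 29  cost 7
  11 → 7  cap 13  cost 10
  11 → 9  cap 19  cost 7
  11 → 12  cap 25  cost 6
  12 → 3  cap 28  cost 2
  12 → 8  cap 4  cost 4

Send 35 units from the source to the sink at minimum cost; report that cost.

Minimum cost for 35 units: 369

shortest-cost path #1: 0→5→10 push 11 @ unit cost 4 (adds 44)
shortest-cost path #2: 0→4→10 push 11 @ unit cost 6 (adds 66)
shortest-cost path #3: 0→2→10 push 3 @ unit cost 17 (adds 51)
shortest-cost path #4: 0→2→1→7→5→10 push 1 @ unit cost 19 (adds 19)
shortest-cost path #5: 0→2→1→10 push 9 @ unit cost 21 (adds 189)
total cost = 369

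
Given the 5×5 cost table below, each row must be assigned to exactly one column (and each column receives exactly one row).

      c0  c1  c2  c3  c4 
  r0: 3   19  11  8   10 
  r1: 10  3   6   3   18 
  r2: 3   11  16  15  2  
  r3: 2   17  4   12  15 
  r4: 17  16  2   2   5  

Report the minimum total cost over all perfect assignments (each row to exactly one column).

Minimum assignment cost: 14

optimal assignment: row0→col0 (cost 3), row1→col1 (cost 3), row2→col4 (cost 2), row3→col2 (cost 4), row4→col3 (cost 2)
total = 3 + 3 + 2 + 4 + 2 = 14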